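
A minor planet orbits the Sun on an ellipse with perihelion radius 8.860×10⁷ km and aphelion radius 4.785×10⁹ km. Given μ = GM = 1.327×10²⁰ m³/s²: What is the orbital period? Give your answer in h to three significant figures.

Semi-major axis a = (r_p + r_a)/2 = (8.8600×10⁷ + 4.7850×10⁹)/2 = 2.4368×10⁹ km = 2.437×10¹² m.
By Kepler's third law T = 2π√(a³/μ) = 2π × 3.302×10⁸ = 2.075×10⁹ s.
= 5.763×10⁵ h.

T ≈ 576000 h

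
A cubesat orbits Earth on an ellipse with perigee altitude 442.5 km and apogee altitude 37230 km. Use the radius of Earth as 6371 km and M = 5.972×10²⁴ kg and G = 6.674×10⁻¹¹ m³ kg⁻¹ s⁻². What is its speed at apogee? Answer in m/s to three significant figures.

v ≈ 1570 m/s

μ = GM = 6.674×10⁻¹¹ × 5.972×10²⁴ = 3.986×10¹⁴ m³/s².
r_p = 6371 + 442.5 = 6813.5 km = 6.8135×10⁶ m.
r_a = 6371 + 37230 = 43601 km = 4.3601×10⁷ m.
Semi-major axis a = (r_p + r_a)/2 = 25207 km = 2.521×10⁷ m.
Vis-viva: v² = μ(2/r − 1/a) = 3.986×10¹⁴ × (4.587×10⁻⁸ − 3.967×10⁻⁸) = 2.471×10⁶ m²/s².
v = 1572 m/s.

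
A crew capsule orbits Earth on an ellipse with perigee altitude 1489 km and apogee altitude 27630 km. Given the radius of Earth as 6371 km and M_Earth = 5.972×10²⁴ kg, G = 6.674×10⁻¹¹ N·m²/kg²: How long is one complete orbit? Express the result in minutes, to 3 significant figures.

T ≈ 502 minutes

μ = GM = 6.674×10⁻¹¹ × 5.972×10²⁴ = 3.986×10¹⁴ m³/s².
r_p = 6371 + 1489 = 7860.0 km = 7.8600×10⁶ m.
r_a = 6371 + 27630 = 34001 km = 3.4001×10⁷ m.
Semi-major axis a = (r_p + r_a)/2 = (7860.0 + 34001)/2 = 20930 km = 2.093×10⁷ m.
By Kepler's third law T = 2π√(a³/μ) = 2π × 4.796×10³ = 3.014×10⁴ s.
= 502.3 minutes.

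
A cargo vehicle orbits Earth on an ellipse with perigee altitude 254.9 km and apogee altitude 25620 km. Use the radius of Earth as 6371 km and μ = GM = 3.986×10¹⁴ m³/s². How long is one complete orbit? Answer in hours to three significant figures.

T ≈ 7.42 hours

r_p = 6371 + 254.9 = 6625.9 km = 6.6259×10⁶ m.
r_a = 6371 + 25620 = 31991 km = 3.1991×10⁷ m.
Semi-major axis a = (r_p + r_a)/2 = (6625.9 + 31991)/2 = 19308 km = 1.931×10⁷ m.
By Kepler's third law T = 2π√(a³/μ) = 2π × 4.250×10³ = 2.670×10⁴ s.
= 7.417 hours.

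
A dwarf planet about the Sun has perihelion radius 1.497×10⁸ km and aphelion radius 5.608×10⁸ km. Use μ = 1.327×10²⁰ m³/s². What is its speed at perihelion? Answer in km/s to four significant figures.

v ≈ 37.41 km/s

Semi-major axis a = (r_p + r_a)/2 = 3.5525×10⁸ km = 3.552×10¹¹ m.
Vis-viva: v² = μ(2/r − 1/a) = 1.327×10²⁰ × (1.336×10⁻¹¹ − 2.815×10⁻¹²) = 1.399×10⁹ m²/s².
v = 37410 m/s = 37.41 km/s.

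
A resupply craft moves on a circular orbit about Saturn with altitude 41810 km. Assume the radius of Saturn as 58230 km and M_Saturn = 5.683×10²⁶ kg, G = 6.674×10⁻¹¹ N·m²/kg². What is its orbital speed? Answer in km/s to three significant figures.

v ≈ 19.5 km/s

μ = GM = 6.674×10⁻¹¹ × 5.683×10²⁶ = 3.793×10¹⁶ m³/s².
r = 58230 + 41810 = 100040 km = 1.0004×10⁸ m.
For a circular orbit v = √(μ/r) = √(3.793×10¹⁶ / 1.000×10⁸) = √(3.791×10⁸) = 19470 m/s.
That is 19.47 km/s.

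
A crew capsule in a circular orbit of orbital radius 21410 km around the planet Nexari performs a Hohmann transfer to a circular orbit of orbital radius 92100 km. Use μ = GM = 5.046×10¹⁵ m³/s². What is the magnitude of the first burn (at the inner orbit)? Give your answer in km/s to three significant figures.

Δv ≈ 4.20 km/s

r₁ = 21410 km = 2.141×10⁷ m.
r₂ = 92100 km = 9.210×10⁷ m.
Transfer ellipse a_t = (r₁ + r₂)/2 = 5.676×10⁷ m.
At r₁: circular v_c1 = √(μ/r₁) = 15350 m/s; transfer-periapsis v_p = √[μ(2/r₁ − 1/a_t)] = 19560 m/s.
Δv₁ = v_p − v_c1 = 4205 m/s.
= 4.205 km/s.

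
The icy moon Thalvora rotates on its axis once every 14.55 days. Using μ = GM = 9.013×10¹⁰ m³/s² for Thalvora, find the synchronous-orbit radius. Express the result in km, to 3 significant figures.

r_sync ≈ 15300 km

T = 14.55 days = 1.257×10⁶ s.
A synchronous orbit has period T, so by Kepler's third law a = (μT²/4π²)^(1/3).
μT²/4π² = 9.013×10¹⁰ × (1.257×10⁶)² / 39.48 = 3.608×10²¹ m³.
a = 1.534×10⁷ m = 15337 km.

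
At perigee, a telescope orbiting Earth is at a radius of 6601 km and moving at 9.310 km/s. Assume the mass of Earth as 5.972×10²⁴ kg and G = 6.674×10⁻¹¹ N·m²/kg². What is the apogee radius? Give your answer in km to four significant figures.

μ = GM = 6.674×10⁻¹¹ × 5.972×10²⁴ = 3.986×10¹⁴ m³/s².
r_p = 6.601×10⁶ m.
Specific energy ε = v²/2 − μ/r = -1.704×10⁷ J/kg, so a = −μ/(2ε) = 1.169×10⁷ m.
The apsides satisfy r_p + r_a = 2a, so the apogee radius is 2a − r_p = 1.679×10⁷ m = 16786 km.

apogee radius ≈ 16790 km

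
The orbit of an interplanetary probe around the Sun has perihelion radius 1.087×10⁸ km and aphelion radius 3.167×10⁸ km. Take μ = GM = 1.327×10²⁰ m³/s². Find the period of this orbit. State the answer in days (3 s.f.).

Semi-major axis a = (r_p + r_a)/2 = (1.0870×10⁸ + 3.1670×10⁸)/2 = 2.1270×10⁸ km = 2.127×10¹¹ m.
By Kepler's third law T = 2π√(a³/μ) = 2π × 8.516×10⁶ = 5.351×10⁷ s.
= 619.3 days.

T ≈ 619 days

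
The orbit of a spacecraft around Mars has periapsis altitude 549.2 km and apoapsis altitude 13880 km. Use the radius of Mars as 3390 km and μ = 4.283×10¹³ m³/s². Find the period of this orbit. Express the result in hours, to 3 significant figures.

T ≈ 9.21 hours

r_p = 3390 + 549.2 = 3939.2 km = 3.9392×10⁶ m.
r_a = 3390 + 13880 = 17270 km = 1.7270×10⁷ m.
Semi-major axis a = (r_p + r_a)/2 = (3939.2 + 17270)/2 = 10605 km = 1.060×10⁷ m.
By Kepler's third law T = 2π√(a³/μ) = 2π × 5.277×10³ = 3.315×10⁴ s.
= 9.210 hours.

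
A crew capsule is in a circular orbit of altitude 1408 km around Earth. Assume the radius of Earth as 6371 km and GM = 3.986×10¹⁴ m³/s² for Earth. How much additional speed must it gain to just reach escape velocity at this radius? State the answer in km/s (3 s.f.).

r = 6371 + 1408 = 7779.0 km = 7.7790×10⁶ m.
Circular speed v_c = √(μ/r) = 7158 m/s.
Escape speed v_esc = √(2μ/r) = √2 × v_c = 10120 m/s.
Δv = v_esc − v_c = 2965 m/s = 2.965 km/s.

Δv ≈ 2.97 km/s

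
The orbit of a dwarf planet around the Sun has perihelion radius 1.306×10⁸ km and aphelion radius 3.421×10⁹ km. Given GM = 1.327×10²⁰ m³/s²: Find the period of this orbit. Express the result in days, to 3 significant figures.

T ≈ 14900 days

Semi-major axis a = (r_p + r_a)/2 = (1.3060×10⁸ + 3.4210×10⁹)/2 = 1.7758×10⁹ km = 1.776×10¹² m.
By Kepler's third law T = 2π√(a³/μ) = 2π × 2.054×10⁸ = 1.291×10⁹ s.
= 14940 days.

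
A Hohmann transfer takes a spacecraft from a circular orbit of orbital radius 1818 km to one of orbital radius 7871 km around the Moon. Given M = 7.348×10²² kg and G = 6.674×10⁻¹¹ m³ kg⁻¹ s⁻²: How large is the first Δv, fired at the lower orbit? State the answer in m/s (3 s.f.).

μ = GM = 6.674×10⁻¹¹ × 7.348×10²² = 4.904×10¹² m³/s².
r₁ = 1818 km = 1.818×10⁶ m.
r₂ = 7871 km = 7.871×10⁶ m.
Transfer ellipse a_t = (r₁ + r₂)/2 = 4.844×10⁶ m.
At r₁: circular v_c1 = √(μ/r₁) = 1642 m/s; transfer-perilune v_p = √[μ(2/r₁ − 1/a_t)] = 2093 m/s.
Δv₁ = v_p − v_c1 = 451.1 m/s.

Δv ≈ 451 m/s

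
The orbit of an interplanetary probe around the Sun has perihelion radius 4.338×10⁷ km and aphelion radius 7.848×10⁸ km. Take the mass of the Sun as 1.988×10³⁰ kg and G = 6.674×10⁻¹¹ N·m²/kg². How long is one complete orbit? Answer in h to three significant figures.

μ = GM = 6.674×10⁻¹¹ × 1.988×10³⁰ = 1.327×10²⁰ m³/s².
Semi-major axis a = (r_p + r_a)/2 = (4.3380×10⁷ + 7.8480×10⁸)/2 = 4.1409×10⁸ km = 4.141×10¹¹ m.
By Kepler's third law T = 2π√(a³/μ) = 2π × 2.313×10⁷ = 1.454×10⁸ s.
= 40380 h.

T ≈ 40400 h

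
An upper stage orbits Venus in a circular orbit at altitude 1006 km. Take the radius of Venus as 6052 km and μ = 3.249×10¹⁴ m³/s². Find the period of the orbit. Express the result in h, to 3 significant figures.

T ≈ 1.82 h

r = 6052 + 1006 = 7058.0 km = 7.0580×10⁶ m.
Kepler's third law: T = 2π√(r³/μ) = 2π√((7.058×10⁶)³ / 3.249×10¹⁴).
r³/μ = 1.082×10⁶ s², so T = 2π × 1.040×10³ = 6.536×10³ s.
Converting: 6.536×10³ s ÷ 3600 = 1.816 h.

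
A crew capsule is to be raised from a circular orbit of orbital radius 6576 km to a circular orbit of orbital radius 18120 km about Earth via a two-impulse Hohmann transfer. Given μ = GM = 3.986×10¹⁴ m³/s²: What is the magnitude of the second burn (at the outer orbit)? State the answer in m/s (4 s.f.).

Δv ≈ 1267 m/s

r₁ = 6576 km = 6.576×10⁶ m.
r₂ = 18120 km = 1.812×10⁷ m.
Transfer ellipse a_t = (r₁ + r₂)/2 = 1.235×10⁷ m.
At r₁: circular v_c1 = √(μ/r₁) = 7786 m/s; transfer-perigee v_p = √[μ(2/r₁ − 1/a_t)] = 9431 m/s.
At r₂: circular v_c2 = √(μ/r₂) = 4690 m/s; transfer-apogee v_a = √[μ(2/r₂ − 1/a_t)] = 3423 m/s.
Δv₂ = v_c2 − v_a = 1267 m/s.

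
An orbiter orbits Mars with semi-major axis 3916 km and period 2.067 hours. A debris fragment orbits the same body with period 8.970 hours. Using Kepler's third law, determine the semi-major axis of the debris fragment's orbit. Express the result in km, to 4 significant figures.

a₂ ≈ 10420 km

Kepler's third law: a³ ∝ T², so a₂ = a₁ (T₂/T₁)^(2/3).
T₂/T₁ = 4.340, (T₂/T₁)^(2/3) = 2.661.
a₂ = 3916 × 2.661 = 10420 km.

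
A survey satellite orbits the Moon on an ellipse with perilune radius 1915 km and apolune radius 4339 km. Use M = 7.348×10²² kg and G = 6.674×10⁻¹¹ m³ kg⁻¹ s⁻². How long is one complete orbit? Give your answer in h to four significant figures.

T ≈ 4.358 h

μ = GM = 6.674×10⁻¹¹ × 7.348×10²² = 4.904×10¹² m³/s².
Semi-major axis a = (r_p + r_a)/2 = (1915.0 + 4339.0)/2 = 3127.0 km = 3.127×10⁶ m.
By Kepler's third law T = 2π√(a³/μ) = 2π × 2.497×10³ = 1.569×10⁴ s.
= 4.358 h.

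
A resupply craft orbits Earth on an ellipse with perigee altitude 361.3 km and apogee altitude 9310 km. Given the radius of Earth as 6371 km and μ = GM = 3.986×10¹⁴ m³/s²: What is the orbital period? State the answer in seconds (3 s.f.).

r_p = 6371 + 361.3 = 6732.3 km = 6.7323×10⁶ m.
r_a = 6371 + 9310 = 15681 km = 1.5681×10⁷ m.
Semi-major axis a = (r_p + r_a)/2 = (6732.3 + 15681)/2 = 11207 km = 1.121×10⁷ m.
By Kepler's third law T = 2π√(a³/μ) = 2π × 1.879×10³ = 1.181×10⁴ s.

T ≈ 11800 seconds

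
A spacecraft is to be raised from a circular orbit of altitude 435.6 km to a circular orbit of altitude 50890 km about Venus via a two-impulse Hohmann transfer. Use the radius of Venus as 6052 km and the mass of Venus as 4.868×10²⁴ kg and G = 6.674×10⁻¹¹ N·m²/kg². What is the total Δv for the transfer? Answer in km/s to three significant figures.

μ = GM = 6.674×10⁻¹¹ × 4.868×10²⁴ = 3.249×10¹⁴ m³/s².
r₁ = 6052 + 435.6 = 6487.6 km = 6.4876×10⁶ m.
r₂ = 6052 + 50890 = 56942 km = 5.6942×10⁷ m.
Transfer ellipse a_t = (r₁ + r₂)/2 = 3.171×10⁷ m.
At r₁: circular v_c1 = √(μ/r₁) = 7077 m/s; transfer-periapsis v_p = √[μ(2/r₁ − 1/a_t)] = 9482 m/s.
Δv₁ = v_p − v_c1 = 2406 m/s.
At r₂: circular v_c2 = √(μ/r₂) = 2389 m/s; transfer-apoapsis v_a = √[μ(2/r₂ − 1/a_t)] = 1080 m/s.
Δv₂ = v_c2 − v_a = 1308 m/s.
Total Δv = Δv₁ + Δv₂ = 3714 m/s = 3.714 km/s.

Δv_total ≈ 3.71 km/s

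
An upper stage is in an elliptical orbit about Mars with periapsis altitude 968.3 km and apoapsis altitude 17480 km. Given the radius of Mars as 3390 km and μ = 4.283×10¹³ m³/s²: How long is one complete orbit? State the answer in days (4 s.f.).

r_p = 3390 + 968.3 = 4358.3 km = 4.3583×10⁶ m.
r_a = 3390 + 17480 = 20870 km = 2.0870×10⁷ m.
Semi-major axis a = (r_p + r_a)/2 = (4358.3 + 20870)/2 = 12614 km = 1.261×10⁷ m.
By Kepler's third law T = 2π√(a³/μ) = 2π × 6.846×10³ = 4.301×10⁴ s.
= 0.4978 days.

T ≈ 0.4978 days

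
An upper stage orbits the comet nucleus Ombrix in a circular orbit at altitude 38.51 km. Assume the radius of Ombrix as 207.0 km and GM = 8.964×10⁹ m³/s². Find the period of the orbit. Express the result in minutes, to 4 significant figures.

T ≈ 134.5 minutes

r = 207.0 + 38.51 = 245.51 km = 2.4551×10⁵ m.
Kepler's third law: T = 2π√(r³/μ) = 2π√((2.455×10⁵)³ / 8.964×10⁹).
r³/μ = 1.651×10⁶ s², so T = 2π × 1.285×10³ = 8.073×10³ s.
Converting: 8.073×10³ s ÷ 60.00 = 134.5 minutes.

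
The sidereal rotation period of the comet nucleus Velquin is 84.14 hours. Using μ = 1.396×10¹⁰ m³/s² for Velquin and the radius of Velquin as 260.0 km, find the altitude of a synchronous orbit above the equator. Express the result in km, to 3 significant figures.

T = 84.14 hours = 3.029×10⁵ s.
A synchronous orbit has period T, so by Kepler's third law a = (μT²/4π²)^(1/3).
μT²/4π² = 1.396×10¹⁰ × (3.029×10⁵)² / 39.48 = 3.244×10¹⁹ m³.
a = 3.189×10⁶ m = 3189.4 km.
Altitude h = a − R = 3189.4 − 260.0 = 2929.4 km.

h_sync ≈ 2930 km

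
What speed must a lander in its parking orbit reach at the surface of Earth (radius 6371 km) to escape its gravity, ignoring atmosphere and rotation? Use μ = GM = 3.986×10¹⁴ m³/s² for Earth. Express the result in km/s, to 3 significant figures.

v_esc ≈ 11.2 km/s

r = R = 6.371×10⁶ m.
Escape speed v_esc = √(2μ/r) = √(2 × 3.986×10¹⁴ / 6.371×10⁶) = √(1.251×10⁸) = 11190 m/s.
= 11.19 km/s.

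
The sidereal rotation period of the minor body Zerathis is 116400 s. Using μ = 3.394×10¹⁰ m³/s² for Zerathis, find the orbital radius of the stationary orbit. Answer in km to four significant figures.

r_sync ≈ 2267 km

A synchronous orbit has period T, so by Kepler's third law a = (μT²/4π²)^(1/3).
μT²/4π² = 3.394×10¹⁰ × (1.164×10⁵)² / 39.48 = 1.165×10¹⁹ m³.
a = 2.267×10⁶ m = 2266.8 km.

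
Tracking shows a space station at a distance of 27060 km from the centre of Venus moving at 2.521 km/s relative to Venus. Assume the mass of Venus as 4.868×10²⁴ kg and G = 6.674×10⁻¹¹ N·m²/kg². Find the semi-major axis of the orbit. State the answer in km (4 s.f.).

μ = GM = 6.674×10⁻¹¹ × 4.868×10²⁴ = 3.249×10¹⁴ m³/s².
r = 2.706×10⁷ m.
Vis-viva rearranged: 1/a = 2/r − v²/μ = 7.391×10⁻⁸ − 1.956×10⁻⁸ = 5.435×10⁻⁸ m⁻¹.
a = 1.840×10⁷ m = 18400 km.

a ≈ 18400 km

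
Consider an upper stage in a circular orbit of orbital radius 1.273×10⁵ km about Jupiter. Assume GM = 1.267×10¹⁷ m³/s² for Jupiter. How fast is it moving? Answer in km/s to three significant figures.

v ≈ 31.5 km/s

r = 1.273×10⁵ km = 1.273×10⁸ m.
For a circular orbit v = √(μ/r) = √(1.267×10¹⁷ / 1.273×10⁸) = √(9.953×10⁸) = 31550 m/s.
That is 31.55 km/s.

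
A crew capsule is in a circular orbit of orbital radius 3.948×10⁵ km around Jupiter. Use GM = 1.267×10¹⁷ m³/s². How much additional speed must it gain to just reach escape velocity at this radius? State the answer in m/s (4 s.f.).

Δv ≈ 7420 m/s

r = 3.948×10⁵ km = 3.948×10⁸ m.
Circular speed v_c = √(μ/r) = 17910 m/s.
Escape speed v_esc = √(2μ/r) = √2 × v_c = 25330 m/s.
Δv = v_esc − v_c = 7420 m/s.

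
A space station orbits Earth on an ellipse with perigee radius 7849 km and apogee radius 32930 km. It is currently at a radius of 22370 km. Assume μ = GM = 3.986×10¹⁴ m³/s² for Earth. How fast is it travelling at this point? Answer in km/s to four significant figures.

Semi-major axis a = (r_p + r_a)/2 = 20390 km = 2.039×10⁷ m.
Vis-viva: v² = μ(2/r − 1/a) = 3.986×10¹⁴ × (8.941×10⁻⁸ − 4.904×10⁻⁸) = 1.609×10⁷ m²/s².
v = 4011 m/s = 4.011 km/s.

v ≈ 4.011 km/s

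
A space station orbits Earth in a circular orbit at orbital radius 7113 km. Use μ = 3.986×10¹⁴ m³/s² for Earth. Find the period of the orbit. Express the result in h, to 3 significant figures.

r = 7113 km = 7.113×10⁶ m.
Kepler's third law: T = 2π√(r³/μ) = 2π√((7.113×10⁶)³ / 3.986×10¹⁴).
r³/μ = 9.029×10⁵ s², so T = 2π × 9.502×10² = 5.970×10³ s.
Converting: 5.970×10³ s ÷ 3600 = 1.658 h.

T ≈ 1.66 h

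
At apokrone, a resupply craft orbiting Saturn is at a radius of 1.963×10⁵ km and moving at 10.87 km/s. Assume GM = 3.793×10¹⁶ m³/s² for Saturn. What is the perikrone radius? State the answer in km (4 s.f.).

perikrone radius ≈ 86450 km

r_a = 1.963×10⁸ m.
Specific energy ε = v²/2 − μ/r = -1.341×10⁸ J/kg, so a = −μ/(2ε) = 1.414×10⁸ m.
The apsides satisfy r_p + r_a = 2a, so the perikrone radius is 2a − r_a = 8.645×10⁷ m = 86451 km.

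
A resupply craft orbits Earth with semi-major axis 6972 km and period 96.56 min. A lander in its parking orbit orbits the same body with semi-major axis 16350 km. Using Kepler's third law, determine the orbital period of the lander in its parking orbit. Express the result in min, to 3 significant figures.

T₂ ≈ 347 min

Kepler's third law: T² ∝ a³, so T₂ = T₁ (a₂/a₁)^(3/2).
a₂/a₁ = 2.345, (a₂/a₁)^(3/2) = 3.591.
T₂ = 96.56 × 3.591 = 346.8 min.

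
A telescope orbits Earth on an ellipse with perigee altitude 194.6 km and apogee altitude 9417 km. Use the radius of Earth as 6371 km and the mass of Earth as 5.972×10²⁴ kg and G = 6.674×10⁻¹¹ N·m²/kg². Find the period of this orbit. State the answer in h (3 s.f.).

μ = GM = 6.674×10⁻¹¹ × 5.972×10²⁴ = 3.986×10¹⁴ m³/s².
r_p = 6371 + 194.6 = 6565.6 km = 6.5656×10⁶ m.
r_a = 6371 + 9417 = 15788 km = 1.5788×10⁷ m.
Semi-major axis a = (r_p + r_a)/2 = (6565.6 + 15788)/2 = 11177 km = 1.118×10⁷ m.
By Kepler's third law T = 2π√(a³/μ) = 2π × 1.872×10³ = 1.176×10⁴ s.
= 3.267 h.

T ≈ 3.27 h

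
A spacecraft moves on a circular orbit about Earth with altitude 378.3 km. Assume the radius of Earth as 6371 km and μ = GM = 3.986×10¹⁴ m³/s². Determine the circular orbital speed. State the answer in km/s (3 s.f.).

r = 6371 + 378.3 = 6749.3 km = 6.7493×10⁶ m.
For a circular orbit v = √(μ/r) = √(3.986×10¹⁴ / 6.749×10⁶) = √(5.906×10⁷) = 7685 m/s.
That is 7.685 km/s.

v ≈ 7.68 km/s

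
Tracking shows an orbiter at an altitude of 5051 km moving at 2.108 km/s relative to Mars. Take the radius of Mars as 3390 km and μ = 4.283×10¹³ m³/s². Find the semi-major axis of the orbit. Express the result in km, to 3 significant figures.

a ≈ 7510 km

r = 3390 + 5051 = 8441.0 km = 8.441×10⁶ m.
Vis-viva rearranged: 1/a = 2/r − v²/μ = 2.369×10⁻⁷ − 1.038×10⁻⁷ = 1.332×10⁻⁷ m⁻¹.
a = 7.508×10⁶ m = 7508.2 km.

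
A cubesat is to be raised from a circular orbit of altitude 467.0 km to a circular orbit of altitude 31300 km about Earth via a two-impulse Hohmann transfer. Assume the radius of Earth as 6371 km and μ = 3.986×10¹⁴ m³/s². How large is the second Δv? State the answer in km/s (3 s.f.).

Δv ≈ 1.45 km/s

r₁ = 6371 + 467.0 = 6838.0 km = 6.8380×10⁶ m.
r₂ = 6371 + 31300 = 37671 km = 3.7671×10⁷ m.
Transfer ellipse a_t = (r₁ + r₂)/2 = 2.225×10⁷ m.
At r₁: circular v_c1 = √(μ/r₁) = 7635 m/s; transfer-perigee v_p = √[μ(2/r₁ − 1/a_t)] = 9933 m/s.
At r₂: circular v_c2 = √(μ/r₂) = 3253 m/s; transfer-apogee v_a = √[μ(2/r₂ − 1/a_t)] = 1803 m/s.
Δv₂ = v_c2 − v_a = 1450 m/s.
= 1.450 km/s.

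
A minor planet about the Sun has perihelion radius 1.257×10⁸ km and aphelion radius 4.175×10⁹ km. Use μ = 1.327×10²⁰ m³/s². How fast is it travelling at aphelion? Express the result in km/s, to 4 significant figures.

Semi-major axis a = (r_p + r_a)/2 = 2.1504×10⁹ km = 2.150×10¹² m.
Vis-viva: v² = μ(2/r − 1/a) = 1.327×10²⁰ × (4.790×10⁻¹³ − 4.650×10⁻¹³) = 1.858×10⁶ m²/s².
v = 1363 m/s = 1.363 km/s.

v ≈ 1.363 km/s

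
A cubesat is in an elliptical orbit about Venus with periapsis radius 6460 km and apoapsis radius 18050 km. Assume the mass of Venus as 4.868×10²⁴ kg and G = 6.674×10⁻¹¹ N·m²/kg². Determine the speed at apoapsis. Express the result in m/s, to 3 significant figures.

v ≈ 3080 m/s

μ = GM = 6.674×10⁻¹¹ × 4.868×10²⁴ = 3.249×10¹⁴ m³/s².
Semi-major axis a = (r_p + r_a)/2 = 12255 km = 1.226×10⁷ m.
Vis-viva: v² = μ(2/r − 1/a) = 3.249×10¹⁴ × (1.108×10⁻⁷ − 8.160×10⁻⁸) = 9.488×10⁶ m²/s².
v = 3080 m/s.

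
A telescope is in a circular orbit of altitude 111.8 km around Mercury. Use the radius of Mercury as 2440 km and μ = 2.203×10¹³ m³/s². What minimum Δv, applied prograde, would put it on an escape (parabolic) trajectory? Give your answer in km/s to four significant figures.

Δv ≈ 1.217 km/s

r = 2440 + 111.8 = 2551.8 km = 2.5518×10⁶ m.
Circular speed v_c = √(μ/r) = 2938 m/s.
Escape speed v_esc = √(2μ/r) = √2 × v_c = 4155 m/s.
Δv = v_esc − v_c = 1217 m/s = 1.217 km/s.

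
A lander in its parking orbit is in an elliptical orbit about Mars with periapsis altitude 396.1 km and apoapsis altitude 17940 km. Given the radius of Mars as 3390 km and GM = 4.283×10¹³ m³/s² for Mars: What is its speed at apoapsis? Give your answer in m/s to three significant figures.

r_p = 3390 + 396.1 = 3786.1 km = 3.7861×10⁶ m.
r_a = 3390 + 17940 = 21330 km = 2.1330×10⁷ m.
Semi-major axis a = (r_p + r_a)/2 = 12558 km = 1.256×10⁷ m.
Vis-viva: v² = μ(2/r − 1/a) = 4.283×10¹³ × (9.376×10⁻⁸ − 7.963×10⁻⁸) = 6.054×10⁵ m²/s².
v = 778.1 m/s.

v ≈ 778 m/s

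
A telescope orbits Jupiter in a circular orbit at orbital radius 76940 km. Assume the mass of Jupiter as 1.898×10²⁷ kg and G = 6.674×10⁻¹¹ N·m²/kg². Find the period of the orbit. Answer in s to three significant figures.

T ≈ 11900 s

μ = GM = 6.674×10⁻¹¹ × 1.898×10²⁷ = 1.267×10¹⁷ m³/s².
r = 76940 km = 7.694×10⁷ m.
Kepler's third law: T = 2π√(r³/μ) = 2π√((7.694×10⁷)³ / 1.267×10¹⁷).
r³/μ = 3.596×10⁶ s², so T = 2π × 1.896×10³ = 1.191×10⁴ s.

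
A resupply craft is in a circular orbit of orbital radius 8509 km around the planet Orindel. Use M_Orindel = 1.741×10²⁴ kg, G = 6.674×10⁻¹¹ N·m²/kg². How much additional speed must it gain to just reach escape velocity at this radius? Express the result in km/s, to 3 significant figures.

Δv ≈ 1.53 km/s

μ = GM = 6.674×10⁻¹¹ × 1.741×10²⁴ = 1.162×10¹⁴ m³/s².
r = 8509 km = 8.509×10⁶ m.
Circular speed v_c = √(μ/r) = 3695 m/s.
Escape speed v_esc = √(2μ/r) = √2 × v_c = 5226 m/s.
Δv = v_esc − v_c = 1531 m/s = 1.531 km/s.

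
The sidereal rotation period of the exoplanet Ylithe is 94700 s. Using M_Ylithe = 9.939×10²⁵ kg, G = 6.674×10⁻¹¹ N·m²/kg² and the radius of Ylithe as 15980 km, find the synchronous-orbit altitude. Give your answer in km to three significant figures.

h_sync ≈ 98700 km

μ = GM = 6.674×10⁻¹¹ × 9.939×10²⁵ = 6.633×10¹⁵ m³/s².
A synchronous orbit has period T, so by Kepler's third law a = (μT²/4π²)^(1/3).
μT²/4π² = 6.633×10¹⁵ × (9.470×10⁴)² / 39.48 = 1.507×10²⁴ m³.
a = 1.146×10⁸ m = 1.1465×10⁵ km.
Altitude h = a − R = 1.1465×10⁵ − 15980 = 98665 km.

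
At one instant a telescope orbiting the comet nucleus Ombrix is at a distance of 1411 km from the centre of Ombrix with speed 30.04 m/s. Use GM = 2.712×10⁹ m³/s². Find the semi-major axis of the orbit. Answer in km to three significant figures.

a ≈ 922 km

r = 1.411×10⁶ m.
Specific orbital energy ε = v²/2 − μ/r = (30.04)²/2 − 2.712×10⁹/1.411×10⁶ = -1.471×10³ J/kg.
Since ε = −μ/(2a), a = −μ/(2ε) = 9.219×10⁵ m = 921.92 km.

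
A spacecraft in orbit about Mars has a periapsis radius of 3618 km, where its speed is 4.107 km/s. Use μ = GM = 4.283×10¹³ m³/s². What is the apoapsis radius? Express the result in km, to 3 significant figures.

apoapsis radius ≈ 8960 km

r_p = 3.618×10⁶ m.
Specific energy ε = v²/2 − μ/r = -3.404×10⁶ J/kg, so a = −μ/(2ε) = 6.291×10⁶ m.
The apsides satisfy r_p + r_a = 2a, so the apoapsis radius is 2a − r_p = 8.963×10⁶ m = 8963.1 km.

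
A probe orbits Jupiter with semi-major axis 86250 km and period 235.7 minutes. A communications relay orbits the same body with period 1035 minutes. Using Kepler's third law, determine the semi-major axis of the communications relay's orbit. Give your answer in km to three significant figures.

a₂ ≈ 2.31×10⁵ km

Kepler's third law: a³ ∝ T², so a₂ = a₁ (T₂/T₁)^(2/3).
T₂/T₁ = 4.391, (T₂/T₁)^(2/3) = 2.682.
a₂ = 86250 × 2.682 = 2.313×10⁵ km.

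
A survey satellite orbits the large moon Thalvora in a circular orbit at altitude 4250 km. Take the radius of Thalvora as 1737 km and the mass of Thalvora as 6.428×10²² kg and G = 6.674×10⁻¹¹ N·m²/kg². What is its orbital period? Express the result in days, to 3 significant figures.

T ≈ 0.514 days

μ = GM = 6.674×10⁻¹¹ × 6.428×10²² = 4.290×10¹² m³/s².
r = 1737 + 4250 = 5987.0 km = 5.9870×10⁶ m.
Kepler's third law: T = 2π√(r³/μ) = 2π√((5.987×10⁶)³ / 4.290×10¹²).
r³/μ = 5.002×10⁷ s², so T = 2π × 7.073×10³ = 4.444×10⁴ s.
Converting: 4.444×10⁴ s ÷ 86400 = 0.5143 days.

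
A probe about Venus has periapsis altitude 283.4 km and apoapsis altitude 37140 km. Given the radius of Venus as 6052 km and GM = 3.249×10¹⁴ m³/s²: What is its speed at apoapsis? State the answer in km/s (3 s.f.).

r_p = 6052 + 283.4 = 6335.4 km = 6.3354×10⁶ m.
r_a = 6052 + 37140 = 43192 km = 4.3192×10⁷ m.
Semi-major axis a = (r_p + r_a)/2 = 24764 km = 2.476×10⁷ m.
Vis-viva: v² = μ(2/r − 1/a) = 3.249×10¹⁴ × (4.630×10⁻⁸ − 4.038×10⁻⁸) = 1.924×10⁶ m²/s².
v = 1387 m/s = 1.387 km/s.

v ≈ 1.39 km/s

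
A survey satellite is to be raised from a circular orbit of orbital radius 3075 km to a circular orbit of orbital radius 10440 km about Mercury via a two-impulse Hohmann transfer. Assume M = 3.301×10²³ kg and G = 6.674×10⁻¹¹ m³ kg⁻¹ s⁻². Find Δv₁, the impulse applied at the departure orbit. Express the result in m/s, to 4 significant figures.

μ = GM = 6.674×10⁻¹¹ × 3.301×10²³ = 2.203×10¹³ m³/s².
r₁ = 3075 km = 3.075×10⁶ m.
r₂ = 10440 km = 1.044×10⁷ m.
Transfer ellipse a_t = (r₁ + r₂)/2 = 6.758×10⁶ m.
At r₁: circular v_c1 = √(μ/r₁) = 2677 m/s; transfer-periherm v_p = √[μ(2/r₁ − 1/a_t)] = 3327 m/s.
Δv₁ = v_p − v_c1 = 650.3 m/s.

Δv ≈ 650.3 m/s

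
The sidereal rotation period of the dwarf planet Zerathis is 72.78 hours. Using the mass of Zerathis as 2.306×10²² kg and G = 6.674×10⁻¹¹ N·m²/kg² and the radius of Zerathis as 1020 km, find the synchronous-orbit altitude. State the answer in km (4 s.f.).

μ = GM = 6.674×10⁻¹¹ × 2.306×10²² = 1.539×10¹² m³/s².
T = 72.78 hours = 2.620×10⁵ s.
A synchronous orbit has period T, so by Kepler's third law a = (μT²/4π²)^(1/3).
μT²/4π² = 1.539×10¹² × (2.620×10⁵)² / 39.48 = 2.676×10²¹ m³.
a = 1.388×10⁷ m = 13884 km.
Altitude h = a − R = 13884 − 1020 = 12864 km.

h_sync ≈ 12860 km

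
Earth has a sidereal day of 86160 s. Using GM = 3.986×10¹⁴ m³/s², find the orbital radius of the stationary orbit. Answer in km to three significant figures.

A synchronous orbit has period T, so by Kepler's third law a = (μT²/4π²)^(1/3).
μT²/4π² = 3.986×10¹⁴ × (8.616×10⁴)² / 39.48 = 7.495×10²² m³.
a = 4.216×10⁷ m = 42163 km.

r_sync ≈ 42200 km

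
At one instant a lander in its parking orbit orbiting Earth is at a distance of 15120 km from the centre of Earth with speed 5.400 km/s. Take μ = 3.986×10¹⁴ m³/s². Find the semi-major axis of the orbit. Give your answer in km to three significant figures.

a ≈ 16900 km

r = 1.512×10⁷ m.
Specific orbital energy ε = v²/2 − μ/r = (5400)²/2 − 3.986×10¹⁴/1.512×10⁷ = -1.178×10⁷ J/kg.
Since ε = −μ/(2a), a = −μ/(2ε) = 1.692×10⁷ m = 16915 km.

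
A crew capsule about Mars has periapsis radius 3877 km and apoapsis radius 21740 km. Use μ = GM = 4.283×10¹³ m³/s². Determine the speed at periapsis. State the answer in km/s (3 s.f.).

Semi-major axis a = (r_p + r_a)/2 = 12808 km = 1.281×10⁷ m.
Vis-viva: v² = μ(2/r − 1/a) = 4.283×10¹³ × (5.159×10⁻⁷ − 7.807×10⁻⁸) = 1.875×10⁷ m²/s².
v = 4330 m/s = 4.330 km/s.

v ≈ 4.33 km/s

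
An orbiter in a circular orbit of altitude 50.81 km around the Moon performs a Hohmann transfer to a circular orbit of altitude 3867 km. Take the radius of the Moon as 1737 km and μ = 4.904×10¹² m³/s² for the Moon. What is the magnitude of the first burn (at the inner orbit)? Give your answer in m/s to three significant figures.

Δv ≈ 383 m/s

r₁ = 1737 + 50.81 = 1787.8 km = 1.7878×10⁶ m.
r₂ = 1737 + 3867 = 5604.0 km = 5.6040×10⁶ m.
Transfer ellipse a_t = (r₁ + r₂)/2 = 3.696×10⁶ m.
At r₁: circular v_c1 = √(μ/r₁) = 1656 m/s; transfer-perilune v_p = √[μ(2/r₁ − 1/a_t)] = 2039 m/s.
Δv₁ = v_p − v_c1 = 383.2 m/s.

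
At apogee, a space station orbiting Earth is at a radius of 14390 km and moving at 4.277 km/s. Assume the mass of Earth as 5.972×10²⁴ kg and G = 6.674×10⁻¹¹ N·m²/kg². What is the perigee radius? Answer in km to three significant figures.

perigee radius ≈ 7090 km

μ = GM = 6.674×10⁻¹¹ × 5.972×10²⁴ = 3.986×10¹⁴ m³/s².
r_a = 1.439×10⁷ m.
Specific energy ε = v²/2 − μ/r = -1.855×10⁷ J/kg, so a = −μ/(2ε) = 1.074×10⁷ m.
The apsides satisfy r_p + r_a = 2a, so the perigee radius is 2a − r_a = 7.095×10⁶ m = 7094.7 km.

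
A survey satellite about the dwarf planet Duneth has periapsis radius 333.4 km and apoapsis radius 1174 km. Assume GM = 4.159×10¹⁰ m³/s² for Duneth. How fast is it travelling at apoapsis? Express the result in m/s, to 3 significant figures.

v ≈ 125 m/s

Semi-major axis a = (r_p + r_a)/2 = 753.70 km = 7.537×10⁵ m.
Vis-viva: v² = μ(2/r − 1/a) = 4.159×10¹⁰ × (1.704×10⁻⁶ − 1.327×10⁻⁶) = 1.567×10⁴ m²/s².
v = 125.2 m/s.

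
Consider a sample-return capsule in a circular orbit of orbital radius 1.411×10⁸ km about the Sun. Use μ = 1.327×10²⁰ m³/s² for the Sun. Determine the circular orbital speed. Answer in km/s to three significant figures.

v ≈ 30.7 km/s

r = 1.411×10⁸ km = 1.411×10¹¹ m.
For a circular orbit v = √(μ/r) = √(1.327×10²⁰ / 1.411×10¹¹) = √(9.405×10⁸) = 30670 m/s.
That is 30.67 km/s.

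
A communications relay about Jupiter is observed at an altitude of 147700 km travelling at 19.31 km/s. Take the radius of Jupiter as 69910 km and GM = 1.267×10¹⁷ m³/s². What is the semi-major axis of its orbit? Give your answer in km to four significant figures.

r = 69910 + 147700 = 2.1761×10⁵ km = 2.176×10⁸ m.
Vis-viva rearranged: 1/a = 2/r − v²/μ = 9.191×10⁻⁹ − 2.943×10⁻⁹ = 6.248×10⁻⁹ m⁻¹.
a = 1.601×10⁸ m = 1.6006×10⁵ km.

a ≈ 1.601×10⁵ km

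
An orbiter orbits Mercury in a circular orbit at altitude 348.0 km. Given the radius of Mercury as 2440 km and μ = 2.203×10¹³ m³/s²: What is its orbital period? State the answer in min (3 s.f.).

r = 2440 + 348.0 = 2788.0 km = 2.7880×10⁶ m.
Kepler's third law: T = 2π√(r³/μ) = 2π√((2.788×10⁶)³ / 2.203×10¹³).
r³/μ = 9.837×10⁵ s², so T = 2π × 9.918×10² = 6.232×10³ s.
Converting: 6.232×10³ s ÷ 60.00 = 103.9 min.

T ≈ 104 min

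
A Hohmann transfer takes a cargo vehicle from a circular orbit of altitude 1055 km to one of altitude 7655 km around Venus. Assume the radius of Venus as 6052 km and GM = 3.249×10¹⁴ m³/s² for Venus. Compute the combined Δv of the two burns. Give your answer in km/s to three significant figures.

Δv_total ≈ 1.84 km/s

r₁ = 6052 + 1055 = 7107.0 km = 7.1070×10⁶ m.
r₂ = 6052 + 7655 = 13707 km = 1.3707×10⁷ m.
Transfer ellipse a_t = (r₁ + r₂)/2 = 1.041×10⁷ m.
At r₁: circular v_c1 = √(μ/r₁) = 6761 m/s; transfer-periapsis v_p = √[μ(2/r₁ − 1/a_t)] = 7760 m/s.
Δv₁ = v_p − v_c1 = 998.3 m/s.
At r₂: circular v_c2 = √(μ/r₂) = 4869 m/s; transfer-apoapsis v_a = √[μ(2/r₂ − 1/a_t)] = 4023 m/s.
Δv₂ = v_c2 − v_a = 845.3 m/s.
Total Δv = Δv₁ + Δv₂ = 1844 m/s = 1.844 km/s.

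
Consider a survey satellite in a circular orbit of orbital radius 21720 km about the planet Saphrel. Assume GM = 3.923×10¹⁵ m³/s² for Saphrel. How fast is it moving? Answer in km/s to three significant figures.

v ≈ 13.4 km/s

r = 21720 km = 2.172×10⁷ m.
For a circular orbit v = √(μ/r) = √(3.923×10¹⁵ / 2.172×10⁷) = √(1.806×10⁸) = 13440 m/s.
That is 13.44 km/s.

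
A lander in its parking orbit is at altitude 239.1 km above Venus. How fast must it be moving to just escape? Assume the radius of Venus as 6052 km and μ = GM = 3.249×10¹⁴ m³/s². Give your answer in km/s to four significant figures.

v_esc ≈ 10.16 km/s

r = 6052 + 239.1 = 6291.1 km = 6.2911×10⁶ m.
Escape speed v_esc = √(2μ/r) = √(2 × 3.249×10¹⁴ / 6.291×10⁶) = √(1.033×10⁸) = 10160 m/s.
= 10.16 km/s.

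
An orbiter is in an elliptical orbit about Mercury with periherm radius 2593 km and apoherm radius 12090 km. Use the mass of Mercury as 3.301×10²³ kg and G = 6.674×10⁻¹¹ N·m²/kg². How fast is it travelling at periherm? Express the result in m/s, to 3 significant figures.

μ = GM = 6.674×10⁻¹¹ × 3.301×10²³ = 2.203×10¹³ m³/s².
Semi-major axis a = (r_p + r_a)/2 = 7341.5 km = 7.342×10⁶ m.
Vis-viva: v² = μ(2/r − 1/a) = 2.203×10¹³ × (7.713×10⁻⁷ − 1.362×10⁻⁷) = 1.399×10⁷ m²/s².
v = 3741 m/s.

v ≈ 3740 m/s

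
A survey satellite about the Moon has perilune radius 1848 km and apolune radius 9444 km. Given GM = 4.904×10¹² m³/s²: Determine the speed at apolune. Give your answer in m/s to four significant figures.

Semi-major axis a = (r_p + r_a)/2 = 5646.0 km = 5.646×10⁶ m.
Vis-viva: v² = μ(2/r − 1/a) = 4.904×10¹² × (2.118×10⁻⁷ − 1.771×10⁻⁷) = 1.700×10⁵ m²/s².
v = 412.3 m/s.

v ≈ 412.3 m/s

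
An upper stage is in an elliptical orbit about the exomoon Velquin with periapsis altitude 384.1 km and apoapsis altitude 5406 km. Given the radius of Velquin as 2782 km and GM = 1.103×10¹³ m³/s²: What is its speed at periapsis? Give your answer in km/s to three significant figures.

v ≈ 2.24 km/s

r_p = 2782 + 384.1 = 3166.1 km = 3.1661×10⁶ m.
r_a = 2782 + 5406 = 8188.0 km = 8.1880×10⁶ m.
Semi-major axis a = (r_p + r_a)/2 = 5677.1 km = 5.677×10⁶ m.
Vis-viva: v² = μ(2/r − 1/a) = 1.103×10¹³ × (6.317×10⁻⁷ − 1.761×10⁻⁷) = 5.025×10⁶ m²/s².
v = 2242 m/s = 2.242 km/s.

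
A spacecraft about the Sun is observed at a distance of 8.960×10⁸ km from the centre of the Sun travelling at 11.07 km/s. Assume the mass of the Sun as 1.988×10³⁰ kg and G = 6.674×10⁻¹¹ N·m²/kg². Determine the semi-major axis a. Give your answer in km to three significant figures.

μ = GM = 6.674×10⁻¹¹ × 1.988×10³⁰ = 1.327×10²⁰ m³/s².
r = 8.960×10¹¹ m.
Specific orbital energy ε = v²/2 − μ/r = (11070)²/2 − 1.327×10²⁰/8.960×10¹¹ = -8.681×10⁷ J/kg.
Since ε = −μ/(2a), a = −μ/(2ε) = 7.642×10¹¹ m = 7.6422×10⁸ km.

a ≈ 7.64×10⁸ km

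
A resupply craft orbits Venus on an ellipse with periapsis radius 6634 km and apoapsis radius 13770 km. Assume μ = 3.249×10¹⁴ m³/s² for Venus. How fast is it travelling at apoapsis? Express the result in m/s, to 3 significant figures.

Semi-major axis a = (r_p + r_a)/2 = 10202 km = 1.020×10⁷ m.
Vis-viva: v² = μ(2/r − 1/a) = 3.249×10¹⁴ × (1.452×10⁻⁷ − 9.802×10⁻⁸) = 1.534×10⁷ m²/s².
v = 3917 m/s.

v ≈ 3920 m/s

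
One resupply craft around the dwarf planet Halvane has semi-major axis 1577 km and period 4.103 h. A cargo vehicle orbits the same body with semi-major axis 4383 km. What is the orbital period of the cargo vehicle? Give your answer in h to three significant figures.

Kepler's third law: T² ∝ a³, so T₂ = T₁ (a₂/a₁)^(3/2).
a₂/a₁ = 2.779, (a₂/a₁)^(3/2) = 4.634.
T₂ = 4.103 × 4.634 = 19.01 h.

T₂ ≈ 19.0 h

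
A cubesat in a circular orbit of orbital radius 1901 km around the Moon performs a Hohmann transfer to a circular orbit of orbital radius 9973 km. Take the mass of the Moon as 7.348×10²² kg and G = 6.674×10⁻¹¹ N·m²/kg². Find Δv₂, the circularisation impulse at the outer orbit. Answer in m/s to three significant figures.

Δv ≈ 304 m/s

μ = GM = 6.674×10⁻¹¹ × 7.348×10²² = 4.904×10¹² m³/s².
r₁ = 1901 km = 1.901×10⁶ m.
r₂ = 9973 km = 9.973×10⁶ m.
Transfer ellipse a_t = (r₁ + r₂)/2 = 5.937×10⁶ m.
At r₁: circular v_c1 = √(μ/r₁) = 1606 m/s; transfer-perilune v_p = √[μ(2/r₁ − 1/a_t)] = 2082 m/s.
At r₂: circular v_c2 = √(μ/r₂) = 701.2 m/s; transfer-apolune v_a = √[μ(2/r₂ − 1/a_t)] = 396.8 m/s.
Δv₂ = v_c2 − v_a = 304.4 m/s.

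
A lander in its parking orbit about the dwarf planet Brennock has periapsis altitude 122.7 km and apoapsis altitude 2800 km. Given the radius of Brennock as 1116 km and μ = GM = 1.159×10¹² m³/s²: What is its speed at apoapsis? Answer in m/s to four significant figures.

v ≈ 377.2 m/s

r_p = 1116 + 122.7 = 1238.7 km = 1.2387×10⁶ m.
r_a = 1116 + 2800 = 3916.0 km = 3.9160×10⁶ m.
Semi-major axis a = (r_p + r_a)/2 = 2577.3 km = 2.577×10⁶ m.
Vis-viva: v² = μ(2/r − 1/a) = 1.159×10¹² × (5.107×10⁻⁷ − 3.880×10⁻⁷) = 1.422×10⁵ m²/s².
v = 377.2 m/s.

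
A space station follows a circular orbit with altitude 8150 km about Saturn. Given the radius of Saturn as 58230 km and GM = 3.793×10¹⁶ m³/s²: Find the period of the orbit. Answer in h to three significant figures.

T ≈ 4.85 h

r = 58230 + 8150 = 66380 km = 6.6380×10⁷ m.
Kepler's third law: T = 2π√(r³/μ) = 2π√((6.638×10⁷)³ / 3.793×10¹⁶).
r³/μ = 7.711×10⁶ s², so T = 2π × 2.777×10³ = 1.745×10⁴ s.
Converting: 1.745×10⁴ s ÷ 3600 = 4.847 h.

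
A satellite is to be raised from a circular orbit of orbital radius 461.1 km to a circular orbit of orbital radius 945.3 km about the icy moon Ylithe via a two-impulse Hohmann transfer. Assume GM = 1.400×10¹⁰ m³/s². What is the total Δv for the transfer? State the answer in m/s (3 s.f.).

Δv_total ≈ 50.9 m/s

r₁ = 461.1 km = 4.611×10⁵ m.
r₂ = 945.3 km = 9.453×10⁵ m.
Transfer ellipse a_t = (r₁ + r₂)/2 = 7.032×10⁵ m.
At r₁: circular v_c1 = √(μ/r₁) = 174.2 m/s; transfer-periapsis v_p = √[μ(2/r₁ − 1/a_t)] = 202.0 m/s.
Δv₁ = v_p − v_c1 = 27.78 m/s.
At r₂: circular v_c2 = √(μ/r₂) = 121.7 m/s; transfer-apoapsis v_a = √[μ(2/r₂ − 1/a_t)] = 98.55 m/s.
Δv₂ = v_c2 − v_a = 23.15 m/s.
Total Δv = Δv₁ + Δv₂ = 50.93 m/s.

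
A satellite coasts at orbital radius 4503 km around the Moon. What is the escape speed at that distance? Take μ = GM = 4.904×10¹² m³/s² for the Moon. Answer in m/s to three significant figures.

r = 4503 km = 4.503×10⁶ m.
Escape speed v_esc = √(2μ/r) = √(2 × 4.904×10¹² / 4.503×10⁶) = √(2.178×10⁶) = 1476 m/s.

v_esc ≈ 1480 m/s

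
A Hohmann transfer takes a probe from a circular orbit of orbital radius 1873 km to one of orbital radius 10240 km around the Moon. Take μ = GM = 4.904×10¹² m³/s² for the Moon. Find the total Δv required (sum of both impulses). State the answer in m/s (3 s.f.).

r₁ = 1873 km = 1.873×10⁶ m.
r₂ = 10240 km = 1.024×10⁷ m.
Transfer ellipse a_t = (r₁ + r₂)/2 = 6.056×10⁶ m.
At r₁: circular v_c1 = √(μ/r₁) = 1618 m/s; transfer-perilune v_p = √[μ(2/r₁ − 1/a_t)] = 2104 m/s.
Δv₁ = v_p − v_c1 = 485.9 m/s.
At r₂: circular v_c2 = √(μ/r₂) = 692.0 m/s; transfer-apolune v_a = √[μ(2/r₂ − 1/a_t)] = 384.8 m/s.
Δv₂ = v_c2 − v_a = 307.2 m/s.
Total Δv = Δv₁ + Δv₂ = 793.1 m/s.

Δv_total ≈ 793 m/s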